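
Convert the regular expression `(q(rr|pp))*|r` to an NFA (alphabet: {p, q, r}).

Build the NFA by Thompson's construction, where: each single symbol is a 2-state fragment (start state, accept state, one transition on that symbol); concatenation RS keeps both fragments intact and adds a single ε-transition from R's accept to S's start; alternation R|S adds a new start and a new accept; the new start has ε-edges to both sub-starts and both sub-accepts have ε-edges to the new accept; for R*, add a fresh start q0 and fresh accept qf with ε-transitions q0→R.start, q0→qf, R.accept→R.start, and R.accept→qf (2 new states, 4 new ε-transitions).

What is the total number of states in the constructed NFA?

Bottom-up over the parse tree:
Each of the 6 symbol leaves contributes a 2-state fragment.
  rr = 4 states
  pp = 4 states
  rr|pp = 10 states
  q(rr|pp) = 12 states
  (q(rr|pp))* = 14 states
  (q(rr|pp))*|r = 18 states

18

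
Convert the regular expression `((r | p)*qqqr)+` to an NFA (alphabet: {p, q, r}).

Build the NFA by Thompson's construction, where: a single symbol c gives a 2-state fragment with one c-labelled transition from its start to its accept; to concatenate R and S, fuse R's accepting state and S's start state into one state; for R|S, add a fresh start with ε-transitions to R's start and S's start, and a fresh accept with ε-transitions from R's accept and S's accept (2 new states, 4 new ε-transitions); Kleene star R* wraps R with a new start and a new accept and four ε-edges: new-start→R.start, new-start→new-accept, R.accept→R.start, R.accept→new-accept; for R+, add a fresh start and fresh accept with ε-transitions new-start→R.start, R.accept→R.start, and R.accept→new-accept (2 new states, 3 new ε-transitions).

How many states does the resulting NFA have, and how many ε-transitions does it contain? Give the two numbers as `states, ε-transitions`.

Per subexpression:
Each of the 6 symbol leaves contributes 2 states and 0 ε-transitions.
  r | p = 6 states, 4 ε-transitions
  (r | p)* = 8 states, 8 ε-transitions
  (r | p)*qqqr = 12 states, 8 ε-transitions
  ((r | p)*qqqr)+ = 14 states, 11 ε-transitions

14, 11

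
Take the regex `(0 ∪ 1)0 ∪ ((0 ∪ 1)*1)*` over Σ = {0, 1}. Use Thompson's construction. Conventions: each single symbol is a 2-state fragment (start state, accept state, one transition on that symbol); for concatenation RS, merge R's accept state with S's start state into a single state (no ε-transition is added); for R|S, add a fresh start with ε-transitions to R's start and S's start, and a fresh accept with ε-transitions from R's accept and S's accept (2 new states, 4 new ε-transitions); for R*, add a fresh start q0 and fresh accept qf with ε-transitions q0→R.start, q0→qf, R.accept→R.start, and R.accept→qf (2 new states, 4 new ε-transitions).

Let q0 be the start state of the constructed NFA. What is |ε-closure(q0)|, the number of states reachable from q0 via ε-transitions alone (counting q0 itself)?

Work bottom-up. For each fragment F, track |ε-closure(F.start)| and whether F's accept lies in that closure (i.e. whether F accepts ε). A single-symbol fragment has closure size 1 and does not accept ε.
  0 ∪ 1 : new start ε-reaches every alternative's start; none of them accept ε, so the new accept is not reached: |closure| = 1 + 1 + 1 = 3
  (0 ∪ 1)0 : |closure| equals the left operand's closure size = 3 (its accept is not ε-reachable, so the closure stops there)
  0 ∪ 1 : |closure| = 1 + 1 + 1 = 3 (the new accept is not ε-reachable since no branch accepts ε)
  (0 ∪ 1)* : new start has ε-edges to the inner start and to the new accept, so |closure| = 2 + 3 = 5
  (0 ∪ 1)*1 : |closure| = 5 + (1−1) = 5 (closure spills across the concat boundary because the left factor accepts ε)
  ((0 ∪ 1)*1)* : new start has ε-edges to the inner start and to the new accept, so |closure| = 2 + 5 = 7
  (0 ∪ 1)0 ∪ ((0 ∪ 1)*1)* : new start ε-reaches every alternative's start; at least one alternative accepts ε, so the union's new accept is reached too: |closure| = 1 + 3 + 7 + 1 = 12

12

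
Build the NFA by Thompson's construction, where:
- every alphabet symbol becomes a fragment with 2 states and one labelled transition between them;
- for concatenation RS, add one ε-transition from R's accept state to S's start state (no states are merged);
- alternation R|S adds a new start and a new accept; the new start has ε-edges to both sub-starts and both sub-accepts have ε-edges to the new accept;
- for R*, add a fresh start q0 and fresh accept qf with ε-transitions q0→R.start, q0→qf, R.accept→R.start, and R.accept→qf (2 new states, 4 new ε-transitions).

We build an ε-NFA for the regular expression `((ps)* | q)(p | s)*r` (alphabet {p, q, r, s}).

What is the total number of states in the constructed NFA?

20

Recursing over subexpressions:
Each of the 6 symbol leaves contributes a 2-state fragment.
  ps : 4 states
  (ps)* : 6 states
  (ps)* | q : 10 states
  p | s : 6 states
  (p | s)* : 8 states
  ((ps)* | q)(p | s)*r : 20 states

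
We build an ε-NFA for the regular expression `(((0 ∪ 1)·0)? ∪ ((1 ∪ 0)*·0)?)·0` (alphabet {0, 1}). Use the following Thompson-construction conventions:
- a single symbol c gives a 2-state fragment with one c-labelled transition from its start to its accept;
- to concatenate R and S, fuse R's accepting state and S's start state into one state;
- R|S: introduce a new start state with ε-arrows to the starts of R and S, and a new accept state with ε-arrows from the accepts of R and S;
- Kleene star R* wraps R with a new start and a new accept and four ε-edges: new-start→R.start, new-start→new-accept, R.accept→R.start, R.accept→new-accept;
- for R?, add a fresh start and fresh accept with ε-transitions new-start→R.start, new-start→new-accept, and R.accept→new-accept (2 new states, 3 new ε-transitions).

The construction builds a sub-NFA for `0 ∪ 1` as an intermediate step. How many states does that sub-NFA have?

Fragment for `0 ∪ 1`:
Each of the 2 symbol leaves contributes a 2-state fragment.
  0 ∪ 1 = 6 states

6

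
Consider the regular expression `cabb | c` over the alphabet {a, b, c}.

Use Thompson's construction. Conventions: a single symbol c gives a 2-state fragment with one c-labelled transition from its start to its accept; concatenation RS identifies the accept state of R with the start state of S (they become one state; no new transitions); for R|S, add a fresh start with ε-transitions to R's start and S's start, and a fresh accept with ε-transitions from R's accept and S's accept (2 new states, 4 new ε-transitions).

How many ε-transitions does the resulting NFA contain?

Bottom-up over the parse tree:
Each of the 5 symbol leaves contributes 0 ε-transitions.
  cabb — 0 ε-transitions
  cabb | c — 4 ε-transitions

4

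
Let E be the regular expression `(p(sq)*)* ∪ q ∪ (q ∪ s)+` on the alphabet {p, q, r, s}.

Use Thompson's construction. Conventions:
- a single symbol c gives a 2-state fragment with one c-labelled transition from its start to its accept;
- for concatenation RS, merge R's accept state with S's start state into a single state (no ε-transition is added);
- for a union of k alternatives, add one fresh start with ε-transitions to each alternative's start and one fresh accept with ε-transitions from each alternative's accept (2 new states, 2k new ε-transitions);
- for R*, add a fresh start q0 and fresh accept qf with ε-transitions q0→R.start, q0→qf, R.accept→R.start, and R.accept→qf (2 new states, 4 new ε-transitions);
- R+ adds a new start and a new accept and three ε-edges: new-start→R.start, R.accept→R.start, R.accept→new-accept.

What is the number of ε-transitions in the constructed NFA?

Bottom-up over the parse tree:
Each of the 6 symbol leaves contributes 0 ε-transitions.
  sq — 0 ε-transitions
  (sq)* — 4 ε-transitions
  p(sq)* — 4 ε-transitions
  (p(sq)*)* — 8 ε-transitions
  q ∪ s — 4 ε-transitions
  (q ∪ s)+ — 7 ε-transitions
  (p(sq)*)* ∪ q ∪ (q ∪ s)+ — 21 ε-transitions

21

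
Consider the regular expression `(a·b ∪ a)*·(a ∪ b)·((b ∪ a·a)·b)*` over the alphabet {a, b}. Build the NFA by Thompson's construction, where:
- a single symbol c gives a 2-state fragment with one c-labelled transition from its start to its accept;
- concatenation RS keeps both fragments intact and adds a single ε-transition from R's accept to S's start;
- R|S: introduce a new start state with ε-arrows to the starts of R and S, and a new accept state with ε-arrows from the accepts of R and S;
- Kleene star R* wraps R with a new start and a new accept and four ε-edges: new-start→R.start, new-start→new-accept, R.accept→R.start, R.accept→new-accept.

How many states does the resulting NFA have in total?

28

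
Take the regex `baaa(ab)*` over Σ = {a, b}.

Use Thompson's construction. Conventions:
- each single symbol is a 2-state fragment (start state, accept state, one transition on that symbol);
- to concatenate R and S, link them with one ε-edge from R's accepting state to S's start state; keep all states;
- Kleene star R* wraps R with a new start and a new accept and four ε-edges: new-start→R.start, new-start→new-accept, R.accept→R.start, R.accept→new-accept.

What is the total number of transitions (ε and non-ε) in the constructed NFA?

Building bottom-up:
Each of the 6 symbol leaves contributes 1 transition (1 symbol, 0 ε).
  ab → 3 transitions (2 symbol, 1 ε)
  (ab)* → 7 transitions (2 symbol, 5 ε)
  baaa(ab)* → 15 transitions (6 symbol, 9 ε)

15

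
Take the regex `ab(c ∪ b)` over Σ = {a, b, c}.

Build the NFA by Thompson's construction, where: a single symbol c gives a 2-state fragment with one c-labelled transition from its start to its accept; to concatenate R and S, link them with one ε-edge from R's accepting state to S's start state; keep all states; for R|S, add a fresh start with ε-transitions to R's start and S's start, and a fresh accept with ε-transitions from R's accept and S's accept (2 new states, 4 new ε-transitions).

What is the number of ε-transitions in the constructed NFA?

6

Per subexpression:
Each of the 4 symbol leaves contributes 0 ε-transitions.
  c ∪ b — 4 ε-transitions
  ab(c ∪ b) — 6 ε-transitions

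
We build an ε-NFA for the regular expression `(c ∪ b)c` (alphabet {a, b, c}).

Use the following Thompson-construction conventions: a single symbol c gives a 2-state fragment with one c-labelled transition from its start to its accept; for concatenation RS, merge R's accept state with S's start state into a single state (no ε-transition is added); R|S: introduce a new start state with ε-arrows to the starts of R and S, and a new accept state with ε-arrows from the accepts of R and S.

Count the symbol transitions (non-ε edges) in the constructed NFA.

3

Building bottom-up:
Each of the 3 symbol leaves contributes exactly 1 symbol transition.
  c ∪ b — 2 symbol transitions
  (c ∪ b)c — 3 symbol transitions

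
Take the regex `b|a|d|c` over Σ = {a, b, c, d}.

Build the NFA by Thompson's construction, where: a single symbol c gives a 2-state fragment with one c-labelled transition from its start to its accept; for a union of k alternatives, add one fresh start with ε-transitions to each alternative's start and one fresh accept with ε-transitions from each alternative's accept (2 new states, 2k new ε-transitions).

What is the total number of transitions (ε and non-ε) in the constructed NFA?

12

Bottom-up over the parse tree:
Each of the 4 symbol leaves contributes 1 transition (1 symbol, 0 ε).
  b|a|d|c : 12 transitions (4 symbol, 8 ε)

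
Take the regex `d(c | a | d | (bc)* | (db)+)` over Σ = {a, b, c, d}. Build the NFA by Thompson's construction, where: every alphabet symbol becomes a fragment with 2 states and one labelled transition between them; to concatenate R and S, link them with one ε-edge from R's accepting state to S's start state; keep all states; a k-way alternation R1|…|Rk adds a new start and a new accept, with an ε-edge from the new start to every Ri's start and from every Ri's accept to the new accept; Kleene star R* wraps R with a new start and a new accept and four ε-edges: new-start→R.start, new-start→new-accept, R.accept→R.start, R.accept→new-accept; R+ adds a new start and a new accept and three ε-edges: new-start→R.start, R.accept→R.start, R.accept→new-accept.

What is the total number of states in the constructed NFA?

22

Building bottom-up:
Each of the 8 symbol leaves contributes a 2-state fragment.
  bc : 4 states
  (bc)* : 6 states
  db : 4 states
  (db)+ : 6 states
  c | a | d | (bc)* | (db)+ : 20 states
  d(c | a | d | (bc)* | (db)+) : 22 states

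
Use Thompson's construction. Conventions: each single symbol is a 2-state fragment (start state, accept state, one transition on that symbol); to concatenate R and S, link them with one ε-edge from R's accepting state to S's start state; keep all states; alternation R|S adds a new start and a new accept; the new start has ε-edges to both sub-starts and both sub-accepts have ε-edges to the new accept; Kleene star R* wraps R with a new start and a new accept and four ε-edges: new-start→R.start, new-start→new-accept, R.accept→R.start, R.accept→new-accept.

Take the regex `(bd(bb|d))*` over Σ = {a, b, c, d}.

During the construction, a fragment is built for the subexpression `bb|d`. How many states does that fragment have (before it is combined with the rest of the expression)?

8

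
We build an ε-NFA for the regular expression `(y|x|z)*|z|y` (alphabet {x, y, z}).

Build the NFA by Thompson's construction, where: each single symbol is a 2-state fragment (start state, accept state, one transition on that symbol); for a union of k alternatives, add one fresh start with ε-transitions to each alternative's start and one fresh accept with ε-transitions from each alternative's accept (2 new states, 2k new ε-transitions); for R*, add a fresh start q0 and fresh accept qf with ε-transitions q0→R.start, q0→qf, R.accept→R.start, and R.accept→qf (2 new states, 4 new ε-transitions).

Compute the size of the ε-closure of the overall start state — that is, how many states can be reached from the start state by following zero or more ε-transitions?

10

Compute the ε-closure size of each fragment's start state recursively; a symbol fragment's start has no outgoing ε-edge, so its closure is just itself (size 1).
  y|x|z — new start ε-reaches every alternative's start; none of them accept ε, so the new accept is not reached: C = 1 + 1 + 1 + 1 = 4
  (y|x|z)* — new start has ε-edges to the inner start and to the new accept, so C = 2 + 4 = 6
  (y|x|z)*|z|y — C = 1 (new start) + (6 + 1 + 1) + 1 (new accept, since some branch ε-reaches its own accept) = 10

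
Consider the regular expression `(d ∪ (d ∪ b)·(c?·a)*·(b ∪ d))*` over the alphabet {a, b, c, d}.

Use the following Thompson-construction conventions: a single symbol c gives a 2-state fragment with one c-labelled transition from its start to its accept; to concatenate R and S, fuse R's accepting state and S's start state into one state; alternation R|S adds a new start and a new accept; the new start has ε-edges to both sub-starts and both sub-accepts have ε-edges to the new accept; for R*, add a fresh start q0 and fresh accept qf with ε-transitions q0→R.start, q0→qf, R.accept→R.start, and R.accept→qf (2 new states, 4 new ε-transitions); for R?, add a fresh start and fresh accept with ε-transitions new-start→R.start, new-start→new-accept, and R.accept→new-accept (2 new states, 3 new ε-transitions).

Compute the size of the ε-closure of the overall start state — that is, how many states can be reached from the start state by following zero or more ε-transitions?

7

Work bottom-up. For each fragment F, track |ε-closure(F.start)| and whether F's accept lies in that closure (i.e. whether F accepts ε). A single-symbol fragment has closure size 1 and does not accept ε.
  d ∪ b : new start ε-reaches every alternative's start; none of them accept ε, so the new accept is not reached: |ε-closure| = 1 + 1 + 1 = 3
  c? : |ε-closure| = 1 (new start) + 1 (body) + 1 (new accept, via ε) = 3
  c?·a : the left operand accepts ε, so the closure extends into the next operand (the shared merged state is already counted); |ε-closure| = 3 + (1−1) = 3
  (c?·a)* : new start has ε-edges to the inner start and to the new accept, so |ε-closure| = 2 + 3 = 5
  b ∪ d : new start ε-reaches every alternative's start; none of them accept ε, so the new accept is not reached: |ε-closure| = 1 + 1 + 1 = 3
  (d ∪ b)·(c?·a)*·(b ∪ d) : same as the first factor's closure: |ε-closure| = 3
  d ∪ (d ∪ b)·(c?·a)*·(b ∪ d) : new start ε-reaches every alternative's start; none of them accept ε, so the new accept is not reached: |ε-closure| = 1 + 1 + 3 = 5
  (d ∪ (d ∪ b)·(c?·a)*·(b ∪ d))* : the star's fresh start ε-reaches both the body's start and the fresh accept: |ε-closure| = 2 + 5 = 7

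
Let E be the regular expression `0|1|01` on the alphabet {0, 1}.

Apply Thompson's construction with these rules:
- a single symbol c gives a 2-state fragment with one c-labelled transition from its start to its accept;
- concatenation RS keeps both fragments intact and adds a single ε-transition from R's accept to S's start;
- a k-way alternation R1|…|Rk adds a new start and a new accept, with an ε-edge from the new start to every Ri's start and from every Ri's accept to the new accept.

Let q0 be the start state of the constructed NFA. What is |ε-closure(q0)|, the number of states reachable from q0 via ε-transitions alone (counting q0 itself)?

Let C(F) = |ε-closure(F.start)| within fragment F, and note whether F accepts ε. Symbol fragments have C = 1 and do not accept ε. Then:
  01 — same as the first factor's closure: C = 1
  0|1|01 — C = 1 + 1 + 1 + 1 = 4 (the new accept is not ε-reachable since no branch accepts ε)

4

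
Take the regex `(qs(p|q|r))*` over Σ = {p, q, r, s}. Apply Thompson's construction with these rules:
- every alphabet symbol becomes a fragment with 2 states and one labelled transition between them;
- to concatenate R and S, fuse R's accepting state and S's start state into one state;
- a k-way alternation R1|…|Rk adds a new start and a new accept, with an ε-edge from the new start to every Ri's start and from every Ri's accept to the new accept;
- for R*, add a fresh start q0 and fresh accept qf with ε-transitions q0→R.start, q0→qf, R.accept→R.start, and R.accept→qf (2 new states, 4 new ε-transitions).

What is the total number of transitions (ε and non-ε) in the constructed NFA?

Bottom-up over the parse tree:
Each of the 5 symbol leaves contributes 1 transition (1 symbol, 0 ε).
  p|q|r → 9 transitions (3 symbol, 6 ε)
  qs(p|q|r) → 11 transitions (5 symbol, 6 ε)
  (qs(p|q|r))* → 15 transitions (5 symbol, 10 ε)

15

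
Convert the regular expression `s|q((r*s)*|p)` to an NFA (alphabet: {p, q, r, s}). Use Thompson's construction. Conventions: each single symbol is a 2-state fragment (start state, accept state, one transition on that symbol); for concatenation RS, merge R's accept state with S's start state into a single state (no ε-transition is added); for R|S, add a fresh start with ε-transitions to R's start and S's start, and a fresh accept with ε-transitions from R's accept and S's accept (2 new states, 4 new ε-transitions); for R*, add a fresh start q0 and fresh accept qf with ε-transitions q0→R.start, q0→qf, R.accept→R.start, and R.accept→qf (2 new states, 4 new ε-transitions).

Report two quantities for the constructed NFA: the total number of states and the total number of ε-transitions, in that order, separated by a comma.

Building bottom-up:
Each of the 5 symbol leaves contributes 2 states and 0 ε-transitions.
  r* : 4 states, 4 ε-transitions
  r*s : 5 states, 4 ε-transitions
  (r*s)* : 7 states, 8 ε-transitions
  (r*s)*|p : 11 states, 12 ε-transitions
  q((r*s)*|p) : 12 states, 12 ε-transitions
  s|q((r*s)*|p) : 16 states, 16 ε-transitions

16, 16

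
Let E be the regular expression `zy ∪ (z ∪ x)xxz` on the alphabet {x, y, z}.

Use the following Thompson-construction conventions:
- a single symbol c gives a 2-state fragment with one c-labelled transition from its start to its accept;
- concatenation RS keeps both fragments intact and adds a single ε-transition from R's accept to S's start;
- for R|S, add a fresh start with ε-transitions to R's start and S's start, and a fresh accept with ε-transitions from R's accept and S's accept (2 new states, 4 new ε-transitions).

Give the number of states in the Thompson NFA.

18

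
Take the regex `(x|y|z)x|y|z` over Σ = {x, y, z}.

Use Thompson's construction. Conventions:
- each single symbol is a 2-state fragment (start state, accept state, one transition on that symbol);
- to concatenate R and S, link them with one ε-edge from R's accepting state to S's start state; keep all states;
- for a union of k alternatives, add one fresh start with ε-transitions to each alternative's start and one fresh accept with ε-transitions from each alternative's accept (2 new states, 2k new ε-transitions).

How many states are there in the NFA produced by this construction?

By structural recursion:
Each of the 6 symbol leaves contributes a 2-state fragment.
  x|y|z — 8 states
  (x|y|z)x — 10 states
  (x|y|z)x|y|z — 16 states

16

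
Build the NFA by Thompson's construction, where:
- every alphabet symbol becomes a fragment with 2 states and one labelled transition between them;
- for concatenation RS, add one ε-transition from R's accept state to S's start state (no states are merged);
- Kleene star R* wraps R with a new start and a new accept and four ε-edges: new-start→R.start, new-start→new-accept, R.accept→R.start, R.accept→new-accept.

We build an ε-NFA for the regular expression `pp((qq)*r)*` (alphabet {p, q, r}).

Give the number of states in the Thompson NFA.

14

By structural recursion:
Each of the 5 symbol leaves contributes a 2-state fragment.
  qq = 4 states
  (qq)* = 6 states
  (qq)*r = 8 states
  ((qq)*r)* = 10 states
  pp((qq)*r)* = 14 states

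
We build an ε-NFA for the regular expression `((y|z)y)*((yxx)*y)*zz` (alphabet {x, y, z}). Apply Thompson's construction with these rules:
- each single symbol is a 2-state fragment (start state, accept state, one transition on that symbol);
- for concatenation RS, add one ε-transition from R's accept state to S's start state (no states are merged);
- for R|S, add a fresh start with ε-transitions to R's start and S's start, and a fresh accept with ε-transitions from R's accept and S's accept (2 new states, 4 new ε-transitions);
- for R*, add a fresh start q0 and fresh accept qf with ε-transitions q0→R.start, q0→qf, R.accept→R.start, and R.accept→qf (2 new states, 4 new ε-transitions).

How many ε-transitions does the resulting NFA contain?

Recursing over subexpressions:
Each of the 9 symbol leaves contributes 0 ε-transitions.
  y|z → 4 ε-transitions
  (y|z)y → 5 ε-transitions
  ((y|z)y)* → 9 ε-transitions
  yxx → 2 ε-transitions
  (yxx)* → 6 ε-transitions
  (yxx)*y → 7 ε-transitions
  ((yxx)*y)* → 11 ε-transitions
  ((y|z)y)*((yxx)*y)*zz → 23 ε-transitions

23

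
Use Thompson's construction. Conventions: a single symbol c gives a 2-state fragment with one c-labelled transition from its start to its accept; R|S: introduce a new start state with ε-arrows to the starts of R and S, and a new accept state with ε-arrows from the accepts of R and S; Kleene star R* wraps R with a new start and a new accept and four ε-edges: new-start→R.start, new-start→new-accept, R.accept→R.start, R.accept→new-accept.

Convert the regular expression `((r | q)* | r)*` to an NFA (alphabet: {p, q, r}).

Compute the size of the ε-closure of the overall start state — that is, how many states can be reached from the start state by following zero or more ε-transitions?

Compute the ε-closure size of each fragment's start state recursively; a symbol fragment's start has no outgoing ε-edge, so its closure is just itself (size 1).
  r | q : new start ε-reaches every alternative's start; none of them accept ε, so the new accept is not reached: |closure| = 1 + 1 + 1 = 3
  (r | q)* : |closure| = 1 (new start) + 3 (body) + 1 (new accept) = 5
  (r | q)* | r : |closure| = 1 (new start) + (5 + 1) + 1 (new accept, since some branch ε-reaches its own accept) = 8
  ((r | q)* | r)* : the star's fresh start ε-reaches both the body's start and the fresh accept: |closure| = 2 + 8 = 10

10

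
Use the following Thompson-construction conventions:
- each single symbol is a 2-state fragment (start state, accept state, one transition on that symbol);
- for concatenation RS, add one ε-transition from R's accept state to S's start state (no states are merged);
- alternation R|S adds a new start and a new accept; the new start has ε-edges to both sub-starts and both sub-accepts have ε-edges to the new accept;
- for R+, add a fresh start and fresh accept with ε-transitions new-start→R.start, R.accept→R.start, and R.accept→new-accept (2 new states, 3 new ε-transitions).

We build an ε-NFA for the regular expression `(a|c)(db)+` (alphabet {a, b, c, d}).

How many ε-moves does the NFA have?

Bottom-up over the parse tree:
Each of the 4 symbol leaves contributes 0 ε-transitions.
  a|c = 4 ε-transitions
  db = 1 ε-transition
  (db)+ = 4 ε-transitions
  (a|c)(db)+ = 9 ε-transitions

9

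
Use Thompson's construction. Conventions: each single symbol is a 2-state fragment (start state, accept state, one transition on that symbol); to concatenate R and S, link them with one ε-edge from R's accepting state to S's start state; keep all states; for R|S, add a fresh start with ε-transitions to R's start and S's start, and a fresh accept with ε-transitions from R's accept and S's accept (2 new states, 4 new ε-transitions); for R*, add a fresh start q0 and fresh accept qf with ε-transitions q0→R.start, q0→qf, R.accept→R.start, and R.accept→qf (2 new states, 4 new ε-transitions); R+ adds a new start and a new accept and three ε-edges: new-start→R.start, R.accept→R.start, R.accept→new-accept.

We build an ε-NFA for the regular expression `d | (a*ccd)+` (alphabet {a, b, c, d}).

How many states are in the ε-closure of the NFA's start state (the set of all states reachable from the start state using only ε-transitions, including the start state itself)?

Work bottom-up. For each fragment F, track |ε-closure(F.start)| and whether F's accept lies in that closure (i.e. whether F accepts ε). A single-symbol fragment has closure size 1 and does not accept ε.
  a* — the star's fresh start ε-reaches both the body's start and the fresh accept: |closure| = 2 + 1 = 3
  a*ccd — |closure| = 3 + 1 = 4 (closure spills across the concat boundary because the left factor accepts ε)
  (a*ccd)+ — |closure| = 1 + 4 = 5 (the body doesn't accept ε, so the new accept is not reached)
  d | (a*ccd)+ — |closure| = 1 + 1 + 5 = 7 (the new accept is not ε-reachable since no branch accepts ε)

7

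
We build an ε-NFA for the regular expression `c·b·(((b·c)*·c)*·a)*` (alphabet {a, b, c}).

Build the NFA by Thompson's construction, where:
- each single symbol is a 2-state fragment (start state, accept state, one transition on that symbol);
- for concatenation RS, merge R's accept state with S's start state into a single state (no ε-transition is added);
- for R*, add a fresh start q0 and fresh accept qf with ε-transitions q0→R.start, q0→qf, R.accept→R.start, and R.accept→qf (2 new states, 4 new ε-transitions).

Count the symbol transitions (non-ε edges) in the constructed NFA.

6

Bottom-up over the parse tree:
Each of the 6 symbol leaves contributes exactly 1 symbol transition.
  b·c : 2 symbol transitions
  (b·c)* : 2 symbol transitions
  (b·c)*·c : 3 symbol transitions
  ((b·c)*·c)* : 3 symbol transitions
  ((b·c)*·c)*·a : 4 symbol transitions
  (((b·c)*·c)*·a)* : 4 symbol transitions
  c·b·(((b·c)*·c)*·a)* : 6 symbol transitions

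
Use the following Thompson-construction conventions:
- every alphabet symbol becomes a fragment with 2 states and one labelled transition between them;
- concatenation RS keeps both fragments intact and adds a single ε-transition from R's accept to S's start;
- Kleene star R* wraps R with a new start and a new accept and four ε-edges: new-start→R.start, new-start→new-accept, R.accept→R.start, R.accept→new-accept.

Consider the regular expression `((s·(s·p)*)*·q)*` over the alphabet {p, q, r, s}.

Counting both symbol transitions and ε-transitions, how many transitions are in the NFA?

19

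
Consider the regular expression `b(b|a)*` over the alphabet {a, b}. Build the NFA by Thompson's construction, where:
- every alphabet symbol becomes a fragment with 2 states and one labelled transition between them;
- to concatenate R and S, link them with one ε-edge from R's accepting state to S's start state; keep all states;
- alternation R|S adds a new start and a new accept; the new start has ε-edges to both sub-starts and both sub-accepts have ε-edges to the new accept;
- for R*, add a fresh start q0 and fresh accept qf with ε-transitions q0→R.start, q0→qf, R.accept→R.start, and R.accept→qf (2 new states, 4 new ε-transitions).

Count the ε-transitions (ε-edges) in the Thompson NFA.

Per subexpression:
Each of the 3 symbol leaves contributes 0 ε-transitions.
  b|a — 4 ε-transitions
  (b|a)* — 8 ε-transitions
  b(b|a)* — 9 ε-transitions

9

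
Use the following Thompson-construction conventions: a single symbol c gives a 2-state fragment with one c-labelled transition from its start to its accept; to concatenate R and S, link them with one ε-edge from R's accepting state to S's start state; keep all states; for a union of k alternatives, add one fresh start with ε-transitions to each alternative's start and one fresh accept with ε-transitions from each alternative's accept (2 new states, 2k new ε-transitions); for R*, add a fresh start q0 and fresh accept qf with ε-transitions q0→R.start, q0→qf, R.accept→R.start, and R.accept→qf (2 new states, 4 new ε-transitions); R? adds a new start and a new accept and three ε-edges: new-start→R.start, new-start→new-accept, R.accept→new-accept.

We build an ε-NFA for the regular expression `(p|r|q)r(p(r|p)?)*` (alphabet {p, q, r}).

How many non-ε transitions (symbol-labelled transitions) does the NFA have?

7

Bottom-up over the parse tree:
Each of the 7 symbol leaves contributes exactly 1 symbol transition.
  p|r|q : 3 symbol transitions
  r|p : 2 symbol transitions
  (r|p)? : 2 symbol transitions
  p(r|p)? : 3 symbol transitions
  (p(r|p)?)* : 3 symbol transitions
  (p|r|q)r(p(r|p)?)* : 7 symbol transitions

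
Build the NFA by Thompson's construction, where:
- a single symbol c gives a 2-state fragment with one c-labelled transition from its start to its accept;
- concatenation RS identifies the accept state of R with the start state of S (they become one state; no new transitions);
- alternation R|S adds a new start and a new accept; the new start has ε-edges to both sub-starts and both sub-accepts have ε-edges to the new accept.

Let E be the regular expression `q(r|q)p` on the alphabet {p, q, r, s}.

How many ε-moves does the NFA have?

Building bottom-up:
Each of the 4 symbol leaves contributes 0 ε-transitions.
  r|q — 4 ε-transitions
  q(r|q)p — 4 ε-transitions

4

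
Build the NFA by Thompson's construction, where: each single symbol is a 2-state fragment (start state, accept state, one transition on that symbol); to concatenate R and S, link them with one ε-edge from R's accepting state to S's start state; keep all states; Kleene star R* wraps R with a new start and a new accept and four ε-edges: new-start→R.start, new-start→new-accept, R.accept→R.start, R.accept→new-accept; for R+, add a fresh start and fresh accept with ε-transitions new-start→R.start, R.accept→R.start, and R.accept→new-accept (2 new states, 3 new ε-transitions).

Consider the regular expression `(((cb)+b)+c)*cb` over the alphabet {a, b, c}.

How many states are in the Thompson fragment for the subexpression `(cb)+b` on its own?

8

Fragment for `(cb)+b`:
Each of the 3 symbol leaves contributes a 2-state fragment.
  cb — 4 states
  (cb)+ — 6 states
  (cb)+b — 8 states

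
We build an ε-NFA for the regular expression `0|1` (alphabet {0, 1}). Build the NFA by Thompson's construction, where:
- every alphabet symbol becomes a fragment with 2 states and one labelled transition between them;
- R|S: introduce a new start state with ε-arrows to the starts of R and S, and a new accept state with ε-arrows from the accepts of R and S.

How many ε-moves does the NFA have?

Recursing over subexpressions:
Each of the 2 symbol leaves contributes 0 ε-transitions.
  0|1 — 4 ε-transitions

4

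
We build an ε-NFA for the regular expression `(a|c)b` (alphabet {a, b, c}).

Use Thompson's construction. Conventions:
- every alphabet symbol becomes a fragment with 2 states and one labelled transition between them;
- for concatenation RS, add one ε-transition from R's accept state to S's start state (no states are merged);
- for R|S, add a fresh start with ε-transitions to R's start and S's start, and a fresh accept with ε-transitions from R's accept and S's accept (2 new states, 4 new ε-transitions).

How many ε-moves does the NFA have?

Recursing over subexpressions:
Each of the 3 symbol leaves contributes 0 ε-transitions.
  a|c → 4 ε-transitions
  (a|c)b → 5 ε-transitions

5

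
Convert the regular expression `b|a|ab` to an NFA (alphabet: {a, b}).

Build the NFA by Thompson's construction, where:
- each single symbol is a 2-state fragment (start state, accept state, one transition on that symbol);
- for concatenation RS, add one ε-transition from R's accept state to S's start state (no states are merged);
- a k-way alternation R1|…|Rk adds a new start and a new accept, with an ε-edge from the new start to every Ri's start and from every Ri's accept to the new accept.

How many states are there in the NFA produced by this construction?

10

By structural recursion:
Each of the 4 symbol leaves contributes a 2-state fragment.
  ab → 4 states
  b|a|ab → 10 states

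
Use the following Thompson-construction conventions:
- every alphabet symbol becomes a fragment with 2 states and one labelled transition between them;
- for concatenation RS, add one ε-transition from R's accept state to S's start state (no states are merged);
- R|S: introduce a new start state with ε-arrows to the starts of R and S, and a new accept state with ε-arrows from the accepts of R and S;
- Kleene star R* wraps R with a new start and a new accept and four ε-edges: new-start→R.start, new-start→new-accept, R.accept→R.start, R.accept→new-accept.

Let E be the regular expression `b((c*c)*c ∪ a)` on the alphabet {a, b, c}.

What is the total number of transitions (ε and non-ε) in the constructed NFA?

Per subexpression:
Each of the 5 symbol leaves contributes 1 transition (1 symbol, 0 ε).
  c* → 5 transitions (1 symbol, 4 ε)
  c*c → 7 transitions (2 symbol, 5 ε)
  (c*c)* → 11 transitions (2 symbol, 9 ε)
  (c*c)*c → 13 transitions (3 symbol, 10 ε)
  (c*c)*c ∪ a → 18 transitions (4 symbol, 14 ε)
  b((c*c)*c ∪ a) → 20 transitions (5 symbol, 15 ε)

20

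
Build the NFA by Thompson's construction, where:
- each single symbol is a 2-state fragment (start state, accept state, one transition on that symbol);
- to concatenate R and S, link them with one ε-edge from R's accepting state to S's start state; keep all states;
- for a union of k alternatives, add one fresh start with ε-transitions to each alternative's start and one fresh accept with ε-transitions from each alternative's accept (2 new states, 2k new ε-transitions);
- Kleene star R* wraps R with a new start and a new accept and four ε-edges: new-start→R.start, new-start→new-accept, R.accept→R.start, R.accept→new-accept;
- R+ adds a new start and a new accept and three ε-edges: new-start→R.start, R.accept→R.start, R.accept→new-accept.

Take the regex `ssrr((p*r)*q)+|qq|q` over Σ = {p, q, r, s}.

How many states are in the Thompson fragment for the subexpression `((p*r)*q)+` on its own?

Fragment for `((p*r)*q)+`:
Each of the 3 symbol leaves contributes a 2-state fragment.
  p* — 4 states
  p*r — 6 states
  (p*r)* — 8 states
  (p*r)*q — 10 states
  ((p*r)*q)+ — 12 states

12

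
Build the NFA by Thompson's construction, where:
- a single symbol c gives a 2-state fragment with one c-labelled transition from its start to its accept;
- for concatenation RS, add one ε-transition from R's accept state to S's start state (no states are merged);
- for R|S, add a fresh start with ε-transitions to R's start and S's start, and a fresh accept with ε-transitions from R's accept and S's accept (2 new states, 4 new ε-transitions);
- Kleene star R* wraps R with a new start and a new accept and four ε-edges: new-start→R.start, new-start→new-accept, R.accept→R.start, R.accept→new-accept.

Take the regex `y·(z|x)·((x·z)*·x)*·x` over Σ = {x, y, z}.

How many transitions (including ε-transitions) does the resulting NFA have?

Bottom-up over the parse tree:
Each of the 7 symbol leaves contributes 1 transition (1 symbol, 0 ε).
  z|x — 6 transitions (2 symbol, 4 ε)
  x·z — 3 transitions (2 symbol, 1 ε)
  (x·z)* — 7 transitions (2 symbol, 5 ε)
  (x·z)*·x — 9 transitions (3 symbol, 6 ε)
  ((x·z)*·x)* — 13 transitions (3 symbol, 10 ε)
  y·(z|x)·((x·z)*·x)*·x — 24 transitions (7 symbol, 17 ε)

24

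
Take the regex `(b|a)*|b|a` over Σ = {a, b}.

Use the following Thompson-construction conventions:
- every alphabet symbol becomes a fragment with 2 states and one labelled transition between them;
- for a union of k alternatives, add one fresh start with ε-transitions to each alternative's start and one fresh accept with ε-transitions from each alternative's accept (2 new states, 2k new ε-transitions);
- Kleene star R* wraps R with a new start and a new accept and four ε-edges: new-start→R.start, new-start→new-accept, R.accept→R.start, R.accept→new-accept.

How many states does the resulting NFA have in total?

14

Per subexpression:
Each of the 4 symbol leaves contributes a 2-state fragment.
  b|a = 6 states
  (b|a)* = 8 states
  (b|a)*|b|a = 14 states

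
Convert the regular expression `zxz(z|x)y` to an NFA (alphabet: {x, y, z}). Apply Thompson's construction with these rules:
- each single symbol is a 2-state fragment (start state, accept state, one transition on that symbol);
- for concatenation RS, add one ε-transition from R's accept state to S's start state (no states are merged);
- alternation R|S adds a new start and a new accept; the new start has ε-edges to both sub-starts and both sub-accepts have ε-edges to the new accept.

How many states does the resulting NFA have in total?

14

Recursing over subexpressions:
Each of the 6 symbol leaves contributes a 2-state fragment.
  z|x : 6 states
  zxz(z|x)y : 14 states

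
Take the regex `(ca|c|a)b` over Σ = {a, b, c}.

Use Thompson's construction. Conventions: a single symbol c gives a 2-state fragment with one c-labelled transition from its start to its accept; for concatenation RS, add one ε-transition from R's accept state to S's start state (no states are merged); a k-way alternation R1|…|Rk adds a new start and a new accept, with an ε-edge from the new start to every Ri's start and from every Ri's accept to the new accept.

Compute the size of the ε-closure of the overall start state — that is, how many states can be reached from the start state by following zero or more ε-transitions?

4

Work bottom-up. For each fragment F, track |ε-closure(F.start)| and whether F's accept lies in that closure (i.e. whether F accepts ε). A single-symbol fragment has closure size 1 and does not accept ε.
  ca — same as the first factor's closure: |ε-closure| = 1
  ca|c|a — new start ε-reaches every alternative's start; none of them accept ε, so the new accept is not reached: |ε-closure| = 1 + 1 + 1 + 1 = 4
  (ca|c|a)b — |ε-closure| equals the left operand's closure size = 4 (its accept is not ε-reachable, so the closure stops there)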